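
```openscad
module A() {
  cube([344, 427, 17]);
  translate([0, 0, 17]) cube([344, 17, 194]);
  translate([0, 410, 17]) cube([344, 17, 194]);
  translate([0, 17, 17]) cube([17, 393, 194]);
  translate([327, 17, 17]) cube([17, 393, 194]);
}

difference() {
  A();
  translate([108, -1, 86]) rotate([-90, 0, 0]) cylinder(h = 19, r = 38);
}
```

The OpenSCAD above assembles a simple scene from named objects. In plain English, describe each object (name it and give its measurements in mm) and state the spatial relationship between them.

A is an open-topped rectangular box: outside dimensions 344×427×211 mm, with a uniform wall and base thickness of 17 mm. The base is a full 344×427 slab on the floor; four walls sit on top of the base. The front and back walls (the −y and +y sides) span the full width; the two side walls fit between them.

The open box has a circular hole of radius 38 mm through its front wall, centred at (x = 108, z = 86).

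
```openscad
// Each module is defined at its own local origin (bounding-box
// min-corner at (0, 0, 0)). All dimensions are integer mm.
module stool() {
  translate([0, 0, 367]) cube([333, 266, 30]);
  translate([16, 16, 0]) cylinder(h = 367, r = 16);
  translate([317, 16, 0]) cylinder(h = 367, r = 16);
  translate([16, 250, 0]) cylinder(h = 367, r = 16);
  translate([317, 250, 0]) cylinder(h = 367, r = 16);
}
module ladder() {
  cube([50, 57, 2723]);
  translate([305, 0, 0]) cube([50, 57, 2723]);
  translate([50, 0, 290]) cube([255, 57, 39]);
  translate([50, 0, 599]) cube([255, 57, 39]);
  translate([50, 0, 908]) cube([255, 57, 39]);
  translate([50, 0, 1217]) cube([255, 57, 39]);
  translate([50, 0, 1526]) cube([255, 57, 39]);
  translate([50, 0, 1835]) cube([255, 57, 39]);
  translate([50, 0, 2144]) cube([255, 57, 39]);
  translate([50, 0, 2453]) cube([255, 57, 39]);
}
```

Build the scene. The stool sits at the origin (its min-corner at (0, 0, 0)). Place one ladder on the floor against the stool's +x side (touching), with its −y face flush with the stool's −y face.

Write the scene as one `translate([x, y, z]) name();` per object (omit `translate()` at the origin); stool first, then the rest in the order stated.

stool();
translate([333, 0, 0]) ladder();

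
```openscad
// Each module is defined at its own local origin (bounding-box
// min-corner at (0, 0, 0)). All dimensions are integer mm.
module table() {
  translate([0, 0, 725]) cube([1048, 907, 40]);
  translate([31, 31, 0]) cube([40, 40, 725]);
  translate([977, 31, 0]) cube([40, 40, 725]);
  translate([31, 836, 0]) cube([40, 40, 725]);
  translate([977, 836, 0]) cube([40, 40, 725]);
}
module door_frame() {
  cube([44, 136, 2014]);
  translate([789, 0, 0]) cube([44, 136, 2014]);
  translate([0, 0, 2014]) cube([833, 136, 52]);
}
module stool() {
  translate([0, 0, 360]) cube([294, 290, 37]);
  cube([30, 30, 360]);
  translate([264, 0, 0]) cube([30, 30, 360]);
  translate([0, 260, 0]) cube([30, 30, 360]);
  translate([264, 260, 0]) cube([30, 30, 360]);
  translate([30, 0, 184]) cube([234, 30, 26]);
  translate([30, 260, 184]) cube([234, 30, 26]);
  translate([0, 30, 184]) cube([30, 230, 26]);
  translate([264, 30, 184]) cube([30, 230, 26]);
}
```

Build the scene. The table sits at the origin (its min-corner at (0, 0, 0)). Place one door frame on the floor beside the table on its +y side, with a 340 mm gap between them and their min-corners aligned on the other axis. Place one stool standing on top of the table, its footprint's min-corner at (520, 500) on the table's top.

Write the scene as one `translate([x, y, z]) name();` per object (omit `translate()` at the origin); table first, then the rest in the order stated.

table();
translate([0, 1247, 0]) door_frame();
translate([520, 500, 765]) stool();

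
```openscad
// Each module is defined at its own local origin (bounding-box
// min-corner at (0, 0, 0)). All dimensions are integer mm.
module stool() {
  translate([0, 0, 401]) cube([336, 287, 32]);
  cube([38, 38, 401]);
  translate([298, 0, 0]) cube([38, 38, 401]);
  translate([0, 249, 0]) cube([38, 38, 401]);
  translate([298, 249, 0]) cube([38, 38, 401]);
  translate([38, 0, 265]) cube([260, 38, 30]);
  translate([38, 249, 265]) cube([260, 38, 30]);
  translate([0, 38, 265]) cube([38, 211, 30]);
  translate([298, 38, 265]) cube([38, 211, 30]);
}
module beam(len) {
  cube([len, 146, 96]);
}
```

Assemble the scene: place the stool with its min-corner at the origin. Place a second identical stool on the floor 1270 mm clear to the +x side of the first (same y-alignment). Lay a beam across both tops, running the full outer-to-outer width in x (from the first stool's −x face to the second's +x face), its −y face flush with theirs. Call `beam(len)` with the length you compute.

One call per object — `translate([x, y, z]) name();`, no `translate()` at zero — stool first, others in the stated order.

stool();
translate([1606, 0, 0]) stool();
translate([0, 0, 433]) beam(1942);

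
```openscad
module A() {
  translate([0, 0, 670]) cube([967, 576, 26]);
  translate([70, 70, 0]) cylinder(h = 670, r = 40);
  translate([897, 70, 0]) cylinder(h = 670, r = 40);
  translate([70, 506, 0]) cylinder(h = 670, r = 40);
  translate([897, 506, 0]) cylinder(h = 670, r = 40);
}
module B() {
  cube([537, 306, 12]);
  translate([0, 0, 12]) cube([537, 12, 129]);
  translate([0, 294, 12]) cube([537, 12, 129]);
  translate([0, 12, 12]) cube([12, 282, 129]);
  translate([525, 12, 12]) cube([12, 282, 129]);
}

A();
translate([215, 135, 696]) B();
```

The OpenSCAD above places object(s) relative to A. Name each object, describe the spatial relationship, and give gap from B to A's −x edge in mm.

The open box's min-x is at 215; the table's min-x is 0; gap = 215 mm.

A is a table. B is an open box. The open box is on top of the table, centred. The gap from the open box to the table's −x edge is 215 mm.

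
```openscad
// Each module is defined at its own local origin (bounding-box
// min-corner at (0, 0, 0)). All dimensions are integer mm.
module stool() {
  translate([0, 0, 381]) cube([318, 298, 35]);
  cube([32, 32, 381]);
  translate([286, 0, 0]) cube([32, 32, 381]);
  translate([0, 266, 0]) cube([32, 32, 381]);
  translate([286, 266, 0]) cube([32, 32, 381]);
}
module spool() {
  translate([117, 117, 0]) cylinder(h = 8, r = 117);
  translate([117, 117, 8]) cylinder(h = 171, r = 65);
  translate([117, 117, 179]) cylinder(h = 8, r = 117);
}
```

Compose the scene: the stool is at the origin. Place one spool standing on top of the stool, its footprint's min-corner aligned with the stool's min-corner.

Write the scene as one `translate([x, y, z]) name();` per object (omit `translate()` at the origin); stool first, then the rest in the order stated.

stool();
translate([0, 0, 416]) spool();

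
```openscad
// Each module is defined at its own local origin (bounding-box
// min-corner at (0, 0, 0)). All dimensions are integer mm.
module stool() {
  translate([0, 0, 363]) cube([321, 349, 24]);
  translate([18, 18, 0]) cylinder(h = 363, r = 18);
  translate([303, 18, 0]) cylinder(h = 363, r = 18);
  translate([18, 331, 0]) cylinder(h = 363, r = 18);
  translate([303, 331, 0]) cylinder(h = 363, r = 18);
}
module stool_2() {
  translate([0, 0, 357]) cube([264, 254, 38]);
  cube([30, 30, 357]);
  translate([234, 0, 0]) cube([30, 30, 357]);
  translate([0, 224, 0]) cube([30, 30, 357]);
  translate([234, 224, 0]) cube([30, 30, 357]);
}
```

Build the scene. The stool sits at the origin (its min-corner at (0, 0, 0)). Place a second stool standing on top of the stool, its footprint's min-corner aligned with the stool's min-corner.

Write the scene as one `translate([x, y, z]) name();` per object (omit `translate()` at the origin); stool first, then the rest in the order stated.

stool();
translate([0, 0, 387]) stool_2();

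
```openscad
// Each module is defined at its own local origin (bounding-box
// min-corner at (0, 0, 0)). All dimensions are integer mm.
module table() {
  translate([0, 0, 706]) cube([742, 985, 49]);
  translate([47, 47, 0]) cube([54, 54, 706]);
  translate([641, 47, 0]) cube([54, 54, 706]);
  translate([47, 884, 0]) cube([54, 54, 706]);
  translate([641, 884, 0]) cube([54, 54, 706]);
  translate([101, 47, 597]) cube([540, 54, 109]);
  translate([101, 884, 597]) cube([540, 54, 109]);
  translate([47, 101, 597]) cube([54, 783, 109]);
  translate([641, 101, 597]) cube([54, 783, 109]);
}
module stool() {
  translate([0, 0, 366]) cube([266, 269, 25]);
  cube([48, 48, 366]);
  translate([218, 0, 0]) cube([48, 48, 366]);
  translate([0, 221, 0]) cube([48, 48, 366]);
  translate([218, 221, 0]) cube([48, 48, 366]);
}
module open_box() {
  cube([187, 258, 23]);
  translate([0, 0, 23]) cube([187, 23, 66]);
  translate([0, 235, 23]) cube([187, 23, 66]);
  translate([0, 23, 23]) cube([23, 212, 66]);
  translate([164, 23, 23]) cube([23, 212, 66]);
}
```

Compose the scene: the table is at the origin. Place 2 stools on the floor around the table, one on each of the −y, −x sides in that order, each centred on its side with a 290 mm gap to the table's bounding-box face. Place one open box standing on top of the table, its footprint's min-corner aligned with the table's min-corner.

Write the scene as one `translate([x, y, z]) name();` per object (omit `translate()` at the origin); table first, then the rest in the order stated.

table();
translate([238, -559, 0]) stool();
translate([-556, 358, 0]) stool();
translate([0, 0, 755]) open_box();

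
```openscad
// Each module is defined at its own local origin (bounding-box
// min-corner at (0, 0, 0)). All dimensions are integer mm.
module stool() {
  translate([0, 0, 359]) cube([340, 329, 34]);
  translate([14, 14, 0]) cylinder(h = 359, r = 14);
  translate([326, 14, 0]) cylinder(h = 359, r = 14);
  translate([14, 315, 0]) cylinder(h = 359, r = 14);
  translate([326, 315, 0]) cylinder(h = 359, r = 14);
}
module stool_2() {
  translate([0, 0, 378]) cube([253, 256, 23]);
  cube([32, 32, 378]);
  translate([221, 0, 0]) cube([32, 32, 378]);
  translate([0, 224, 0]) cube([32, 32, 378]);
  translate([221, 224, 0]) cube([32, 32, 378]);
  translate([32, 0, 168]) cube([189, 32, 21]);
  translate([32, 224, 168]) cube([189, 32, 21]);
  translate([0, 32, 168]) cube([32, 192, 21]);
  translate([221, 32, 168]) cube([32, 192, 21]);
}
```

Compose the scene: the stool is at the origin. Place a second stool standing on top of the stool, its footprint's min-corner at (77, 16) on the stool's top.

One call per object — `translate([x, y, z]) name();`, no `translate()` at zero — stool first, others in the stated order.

stool();
translate([77, 16, 393]) stool_2();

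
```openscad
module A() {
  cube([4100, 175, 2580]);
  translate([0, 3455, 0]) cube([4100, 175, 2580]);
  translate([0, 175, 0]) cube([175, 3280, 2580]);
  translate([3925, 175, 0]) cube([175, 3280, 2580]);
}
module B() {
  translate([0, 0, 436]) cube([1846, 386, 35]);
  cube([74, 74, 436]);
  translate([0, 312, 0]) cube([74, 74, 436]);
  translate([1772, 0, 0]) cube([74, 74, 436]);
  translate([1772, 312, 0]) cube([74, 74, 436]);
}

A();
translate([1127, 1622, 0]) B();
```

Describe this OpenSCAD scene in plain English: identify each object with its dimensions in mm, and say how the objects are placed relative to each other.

A is the wall frame of a small rectangular building: four walls, each 2580 mm tall and 175 mm thick, enclosing a footprint 4100 mm (x) by 3630 mm (y) outside-to-outside, with no floor or roof. The front and back walls (the −y and +y sides) span the full width; the two side walls fit between them.

B is a bench: a 1846×386 mm seat slab, 35 mm thick, top at z = 471 mm, on four 74×74 mm square legs flush with the seat corners and standing on z = 0.

The bench sits inside the house frame, centred.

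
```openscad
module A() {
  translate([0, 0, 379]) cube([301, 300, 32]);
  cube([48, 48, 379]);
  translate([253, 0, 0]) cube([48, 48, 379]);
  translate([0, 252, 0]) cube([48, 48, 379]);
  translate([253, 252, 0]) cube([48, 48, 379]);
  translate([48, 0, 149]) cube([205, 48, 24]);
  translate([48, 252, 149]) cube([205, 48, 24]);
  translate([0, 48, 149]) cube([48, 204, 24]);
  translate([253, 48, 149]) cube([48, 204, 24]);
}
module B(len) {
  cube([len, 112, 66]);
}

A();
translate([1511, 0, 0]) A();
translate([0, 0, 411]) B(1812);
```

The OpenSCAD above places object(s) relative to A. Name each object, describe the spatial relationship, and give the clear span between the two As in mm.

A is a stool. B is a beam. A beam spans the tops of two stools. The clear span between the two stools is 1210 mm.

Second stool starts at x = 1511; first ends at x = 301; clear span = 1511 − 301 = 1210 mm.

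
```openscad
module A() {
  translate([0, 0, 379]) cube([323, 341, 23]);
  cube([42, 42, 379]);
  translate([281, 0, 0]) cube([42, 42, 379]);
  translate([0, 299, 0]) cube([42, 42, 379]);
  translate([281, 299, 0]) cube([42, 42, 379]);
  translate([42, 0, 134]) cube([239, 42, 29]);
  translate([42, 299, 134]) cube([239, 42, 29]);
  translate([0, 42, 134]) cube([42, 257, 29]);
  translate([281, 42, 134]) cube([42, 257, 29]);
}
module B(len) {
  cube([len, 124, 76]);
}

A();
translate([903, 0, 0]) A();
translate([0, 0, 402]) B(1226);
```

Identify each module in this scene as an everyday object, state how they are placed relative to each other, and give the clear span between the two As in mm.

Second stool starts at x = 903; first ends at x = 323; clear span = 903 − 323 = 580 mm.

A is a stool. B is a beam. A beam spans the tops of two stools. The clear span between the two stools is 580 mm.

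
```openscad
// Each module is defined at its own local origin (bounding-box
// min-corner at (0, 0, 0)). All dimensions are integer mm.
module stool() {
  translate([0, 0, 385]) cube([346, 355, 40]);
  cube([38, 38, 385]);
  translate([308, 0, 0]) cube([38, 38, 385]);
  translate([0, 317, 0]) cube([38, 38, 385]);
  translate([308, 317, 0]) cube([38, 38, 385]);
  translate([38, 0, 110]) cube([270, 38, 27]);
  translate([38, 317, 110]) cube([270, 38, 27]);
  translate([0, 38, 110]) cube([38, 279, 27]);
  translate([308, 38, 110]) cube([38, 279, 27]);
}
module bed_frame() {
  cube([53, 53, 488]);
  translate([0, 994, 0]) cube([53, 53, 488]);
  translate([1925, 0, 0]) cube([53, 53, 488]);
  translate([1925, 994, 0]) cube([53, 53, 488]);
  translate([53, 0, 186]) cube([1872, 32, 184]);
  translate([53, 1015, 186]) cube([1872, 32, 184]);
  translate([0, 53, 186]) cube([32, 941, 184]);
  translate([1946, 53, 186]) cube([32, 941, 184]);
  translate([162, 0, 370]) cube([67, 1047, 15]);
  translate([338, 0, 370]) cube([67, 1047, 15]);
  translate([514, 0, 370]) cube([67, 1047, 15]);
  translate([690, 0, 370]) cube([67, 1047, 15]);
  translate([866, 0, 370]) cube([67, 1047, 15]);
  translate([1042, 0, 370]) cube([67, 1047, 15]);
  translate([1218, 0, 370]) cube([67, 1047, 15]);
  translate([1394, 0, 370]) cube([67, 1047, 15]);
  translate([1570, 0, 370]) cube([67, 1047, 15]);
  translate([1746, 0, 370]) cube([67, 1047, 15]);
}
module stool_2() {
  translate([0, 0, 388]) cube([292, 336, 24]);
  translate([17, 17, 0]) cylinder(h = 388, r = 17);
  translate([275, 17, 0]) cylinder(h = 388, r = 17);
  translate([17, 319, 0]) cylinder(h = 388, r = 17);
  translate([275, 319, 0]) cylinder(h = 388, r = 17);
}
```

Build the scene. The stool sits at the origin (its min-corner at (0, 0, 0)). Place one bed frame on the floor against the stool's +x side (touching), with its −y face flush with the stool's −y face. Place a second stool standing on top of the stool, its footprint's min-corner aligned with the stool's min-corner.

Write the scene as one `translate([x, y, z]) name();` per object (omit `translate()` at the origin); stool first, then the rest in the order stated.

stool();
translate([346, 0, 0]) bed_frame();
translate([0, 0, 425]) stool_2();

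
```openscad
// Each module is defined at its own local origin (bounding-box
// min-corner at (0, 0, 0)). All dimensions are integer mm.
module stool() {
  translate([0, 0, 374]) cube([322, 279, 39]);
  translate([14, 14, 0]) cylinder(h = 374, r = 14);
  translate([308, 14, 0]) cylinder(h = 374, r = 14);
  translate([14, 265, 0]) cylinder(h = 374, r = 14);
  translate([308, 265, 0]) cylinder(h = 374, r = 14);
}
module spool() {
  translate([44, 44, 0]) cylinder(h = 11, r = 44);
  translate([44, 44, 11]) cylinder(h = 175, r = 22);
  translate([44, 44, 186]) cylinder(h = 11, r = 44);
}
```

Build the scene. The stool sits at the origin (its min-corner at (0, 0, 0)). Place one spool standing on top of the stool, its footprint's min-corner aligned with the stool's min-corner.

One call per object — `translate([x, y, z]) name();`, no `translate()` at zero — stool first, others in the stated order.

stool();
translate([0, 0, 413]) spool();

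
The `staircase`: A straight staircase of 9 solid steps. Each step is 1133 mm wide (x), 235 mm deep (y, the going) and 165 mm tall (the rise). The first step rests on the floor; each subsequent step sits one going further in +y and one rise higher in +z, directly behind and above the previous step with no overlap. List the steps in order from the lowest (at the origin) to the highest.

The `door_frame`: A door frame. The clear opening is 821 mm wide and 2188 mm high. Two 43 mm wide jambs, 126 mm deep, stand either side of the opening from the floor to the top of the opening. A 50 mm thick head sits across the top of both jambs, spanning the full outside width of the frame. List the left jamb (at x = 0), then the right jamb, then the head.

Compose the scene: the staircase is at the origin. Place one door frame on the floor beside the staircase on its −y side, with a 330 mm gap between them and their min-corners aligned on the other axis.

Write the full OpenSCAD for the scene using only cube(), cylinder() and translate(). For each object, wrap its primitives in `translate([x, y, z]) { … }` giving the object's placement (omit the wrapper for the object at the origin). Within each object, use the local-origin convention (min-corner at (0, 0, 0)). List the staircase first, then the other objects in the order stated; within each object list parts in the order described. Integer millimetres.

cube([1133, 235, 165]);
translate([0, 235, 165]) cube([1133, 235, 165]);
translate([0, 470, 330]) cube([1133, 235, 165]);
translate([0, 705, 495]) cube([1133, 235, 165]);
translate([0, 940, 660]) cube([1133, 235, 165]);
translate([0, 1175, 825]) cube([1133, 235, 165]);
translate([0, 1410, 990]) cube([1133, 235, 165]);
translate([0, 1645, 1155]) cube([1133, 235, 165]);
translate([0, 1880, 1320]) cube([1133, 235, 165]);
translate([0, -456, 0]) {
  cube([43, 126, 2188]);
  translate([864, 0, 0]) cube([43, 126, 2188]);
  translate([0, 0, 2188]) cube([907, 126, 50]);
}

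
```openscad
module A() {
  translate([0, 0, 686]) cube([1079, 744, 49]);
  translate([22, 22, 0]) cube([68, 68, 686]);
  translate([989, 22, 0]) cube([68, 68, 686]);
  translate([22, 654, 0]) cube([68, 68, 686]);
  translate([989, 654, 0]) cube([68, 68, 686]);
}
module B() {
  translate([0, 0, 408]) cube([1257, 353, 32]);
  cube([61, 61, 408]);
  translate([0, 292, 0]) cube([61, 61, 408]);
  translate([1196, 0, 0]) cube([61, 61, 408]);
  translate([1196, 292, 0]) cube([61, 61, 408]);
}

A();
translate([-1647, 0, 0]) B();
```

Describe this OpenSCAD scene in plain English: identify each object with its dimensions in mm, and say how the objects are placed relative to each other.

A is a rectangular dining table. The top is 1079×744×49 mm with its upper surface at z = 735 mm. It stands on four 68×68 mm square legs, each inset 22 mm from the nearest pair of top edges, running from the floor to the underside of the top.

B is a bench: a 1257×353 mm seat slab, 32 mm thick, top at z = 440 mm, on four 61×61 mm square legs flush with the seat corners and standing on z = 0.

The bench is on the floor beside the table on its −x side.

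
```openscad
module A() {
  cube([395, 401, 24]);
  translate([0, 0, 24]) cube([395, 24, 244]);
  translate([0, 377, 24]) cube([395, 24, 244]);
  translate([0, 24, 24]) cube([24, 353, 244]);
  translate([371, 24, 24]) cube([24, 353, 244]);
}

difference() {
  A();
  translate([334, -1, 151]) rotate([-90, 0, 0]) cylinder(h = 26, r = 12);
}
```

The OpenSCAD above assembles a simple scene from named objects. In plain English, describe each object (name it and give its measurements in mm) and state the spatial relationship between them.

A is an open-topped rectangular box: outside dimensions 395×401×268 mm, with a uniform wall and base thickness of 24 mm. The base is a full 395×401 slab on the floor; four walls sit on top of the base. The front and back walls (the −y and +y sides) span the full width; the two side walls fit between them.

The open box has a circular hole of radius 12 mm through its front wall, centred at (x = 334, z = 151).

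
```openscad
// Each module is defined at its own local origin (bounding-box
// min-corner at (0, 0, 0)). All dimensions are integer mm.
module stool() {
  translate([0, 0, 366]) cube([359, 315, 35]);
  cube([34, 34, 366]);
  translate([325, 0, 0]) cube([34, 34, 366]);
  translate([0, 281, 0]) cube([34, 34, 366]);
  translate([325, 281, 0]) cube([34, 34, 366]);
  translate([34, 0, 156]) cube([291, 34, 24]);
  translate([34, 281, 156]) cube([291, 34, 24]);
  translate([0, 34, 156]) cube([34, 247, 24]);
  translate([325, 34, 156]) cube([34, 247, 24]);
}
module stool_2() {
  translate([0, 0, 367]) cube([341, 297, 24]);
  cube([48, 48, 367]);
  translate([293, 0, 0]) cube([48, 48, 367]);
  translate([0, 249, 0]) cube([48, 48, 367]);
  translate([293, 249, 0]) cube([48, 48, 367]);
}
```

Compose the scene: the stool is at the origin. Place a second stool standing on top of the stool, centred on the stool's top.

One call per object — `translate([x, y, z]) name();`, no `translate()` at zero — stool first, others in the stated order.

stool();
translate([9, 9, 401]) stool_2();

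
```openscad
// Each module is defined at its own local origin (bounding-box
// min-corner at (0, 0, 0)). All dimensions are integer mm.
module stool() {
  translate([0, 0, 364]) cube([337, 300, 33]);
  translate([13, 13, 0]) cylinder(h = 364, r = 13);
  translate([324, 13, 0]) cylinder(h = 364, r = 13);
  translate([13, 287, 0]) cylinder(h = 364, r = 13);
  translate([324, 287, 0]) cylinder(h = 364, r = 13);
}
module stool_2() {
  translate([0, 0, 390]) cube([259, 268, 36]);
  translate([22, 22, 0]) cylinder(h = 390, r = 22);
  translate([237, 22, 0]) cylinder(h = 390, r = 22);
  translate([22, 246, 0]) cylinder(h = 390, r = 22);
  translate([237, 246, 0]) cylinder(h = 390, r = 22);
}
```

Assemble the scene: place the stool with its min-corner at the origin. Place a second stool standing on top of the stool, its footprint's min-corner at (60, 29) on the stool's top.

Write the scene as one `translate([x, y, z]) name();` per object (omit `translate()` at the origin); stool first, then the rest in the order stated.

stool();
translate([60, 29, 397]) stool_2();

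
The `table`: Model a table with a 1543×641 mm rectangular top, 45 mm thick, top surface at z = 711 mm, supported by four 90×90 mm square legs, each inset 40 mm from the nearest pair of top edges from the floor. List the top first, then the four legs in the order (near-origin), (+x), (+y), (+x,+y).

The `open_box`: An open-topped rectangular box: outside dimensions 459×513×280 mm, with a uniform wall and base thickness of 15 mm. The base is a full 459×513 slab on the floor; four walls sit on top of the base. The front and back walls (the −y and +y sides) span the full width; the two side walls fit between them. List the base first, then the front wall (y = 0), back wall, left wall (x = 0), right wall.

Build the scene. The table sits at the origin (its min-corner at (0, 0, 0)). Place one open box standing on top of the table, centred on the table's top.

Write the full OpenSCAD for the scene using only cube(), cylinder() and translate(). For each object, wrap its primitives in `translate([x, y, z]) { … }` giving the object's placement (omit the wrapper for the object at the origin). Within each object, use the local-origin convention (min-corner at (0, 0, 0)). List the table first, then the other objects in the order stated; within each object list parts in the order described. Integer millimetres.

translate([0, 0, 666]) cube([1543, 641, 45]);
translate([40, 40, 0]) cube([90, 90, 666]);
translate([1413, 40, 0]) cube([90, 90, 666]);
translate([40, 511, 0]) cube([90, 90, 666]);
translate([1413, 511, 0]) cube([90, 90, 666]);
translate([542, 64, 711]) {
  cube([459, 513, 15]);
  translate([0, 0, 15]) cube([459, 15, 265]);
  translate([0, 498, 15]) cube([459, 15, 265]);
  translate([0, 15, 15]) cube([15, 483, 265]);
  translate([444, 15, 15]) cube([15, 483, 265]);
}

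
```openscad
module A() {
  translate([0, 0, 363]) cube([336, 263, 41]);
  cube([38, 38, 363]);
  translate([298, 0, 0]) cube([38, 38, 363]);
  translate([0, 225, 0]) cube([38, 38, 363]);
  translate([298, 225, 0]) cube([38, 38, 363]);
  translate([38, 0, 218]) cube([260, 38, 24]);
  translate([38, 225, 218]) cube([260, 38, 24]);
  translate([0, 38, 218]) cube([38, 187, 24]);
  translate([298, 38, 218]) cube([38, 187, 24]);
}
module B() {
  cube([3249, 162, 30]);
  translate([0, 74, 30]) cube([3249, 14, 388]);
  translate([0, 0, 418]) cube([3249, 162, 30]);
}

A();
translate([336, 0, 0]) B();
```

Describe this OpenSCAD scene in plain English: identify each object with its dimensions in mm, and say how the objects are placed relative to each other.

A is a simple wooden stool: a rectangular seat 336 mm (x) by 263 mm (y), 41 mm thick, top face at z = 404 mm, on four square legs, each 38×38 mm in cross-section. The legs rest on z = 0, each flush with a corner of the seat. Four stretchers, 38 mm wide and 24 mm tall, connect adjacent legs with their undersides at z = 218 mm, each running between the inner faces of the legs it joins and aligned with the legs' outer faces on the other axis.

B is an I-beam lying along x, 3249 mm long. Overall section height 448 mm. Two flanges 162 mm wide (y) and 30 mm thick, one on the floor and one at the top; a web 14 mm thick runs between them, centred on the flange width.

The I-beam is against the stool's +x side, with their −y faces flush.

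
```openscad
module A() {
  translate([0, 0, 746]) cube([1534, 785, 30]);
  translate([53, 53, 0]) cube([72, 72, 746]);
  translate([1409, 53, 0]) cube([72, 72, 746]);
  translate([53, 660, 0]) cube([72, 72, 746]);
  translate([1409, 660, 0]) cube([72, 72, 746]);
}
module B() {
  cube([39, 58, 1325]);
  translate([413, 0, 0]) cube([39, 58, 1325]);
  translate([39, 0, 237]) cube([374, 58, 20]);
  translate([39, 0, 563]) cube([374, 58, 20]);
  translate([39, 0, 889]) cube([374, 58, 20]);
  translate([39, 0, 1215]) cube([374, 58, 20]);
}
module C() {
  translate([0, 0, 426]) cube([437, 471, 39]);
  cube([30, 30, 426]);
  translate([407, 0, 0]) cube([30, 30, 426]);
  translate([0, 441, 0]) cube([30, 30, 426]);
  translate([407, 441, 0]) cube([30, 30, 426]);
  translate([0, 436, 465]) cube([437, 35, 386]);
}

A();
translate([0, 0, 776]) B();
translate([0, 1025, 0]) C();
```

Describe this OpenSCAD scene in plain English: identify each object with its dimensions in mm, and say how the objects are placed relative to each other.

A is a rectangular dining table. The top is 1534×785×30 mm with its upper surface at z = 776 mm. It stands on four 72×72 mm square legs, each inset 53 mm from the nearest pair of top edges, running from the floor to the underside of the top.

B is a straight ladder. Two 39×58 mm vertical rails, 1325 mm tall, stand 452 mm apart (outside-to-outside) with their front faces coplanar on the −y side. 4 rungs, each 58 mm deep and 20 mm tall, span between the inner faces of the rails, front faces flush with the rails. The lowest rung's underside is at z = 237 mm and rungs are spaced 326 mm apart (underside to underside).

C is a chair. The seat is a 437×471×39 mm slab with its top at z = 465 mm, on four 30×30 mm corner legs (flush with the seat edges, standing on z = 0). A flat backrest 35 mm thick, 386 mm tall, spans the full seat width and rises from the seat top along its +y edge, rear face flush with the rear of the seat.

The ladder is on top of the table. The chair is on the floor beside the table on its +y side.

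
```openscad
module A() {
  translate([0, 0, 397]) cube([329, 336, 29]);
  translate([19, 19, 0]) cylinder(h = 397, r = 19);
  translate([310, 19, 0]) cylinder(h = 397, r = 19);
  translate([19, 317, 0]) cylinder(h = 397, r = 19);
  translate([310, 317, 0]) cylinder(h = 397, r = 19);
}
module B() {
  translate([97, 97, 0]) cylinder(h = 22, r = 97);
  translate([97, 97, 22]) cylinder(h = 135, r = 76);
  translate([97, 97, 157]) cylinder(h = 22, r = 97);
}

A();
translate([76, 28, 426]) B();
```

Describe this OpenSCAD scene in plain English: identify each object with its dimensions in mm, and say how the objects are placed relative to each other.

A is a simple wooden stool: a rectangular seat 329 mm (x) by 336 mm (y), 29 mm thick, top face at z = 426 mm, on four round legs, each 38 mm in diameter. The legs rest on z = 0, each leg's axis is inset half a diameter from the nearest pair of seat edges (so the leg's bounding box is flush with the corner).

B is a spool: two coaxial disc flanges of radius 97 mm and thickness 22 mm, joined by a core cylinder of radius 76 mm and height 135 mm. The lower flange rests on z = 0 and the three cylinders share a vertical axis.

The spool is on top of the stool.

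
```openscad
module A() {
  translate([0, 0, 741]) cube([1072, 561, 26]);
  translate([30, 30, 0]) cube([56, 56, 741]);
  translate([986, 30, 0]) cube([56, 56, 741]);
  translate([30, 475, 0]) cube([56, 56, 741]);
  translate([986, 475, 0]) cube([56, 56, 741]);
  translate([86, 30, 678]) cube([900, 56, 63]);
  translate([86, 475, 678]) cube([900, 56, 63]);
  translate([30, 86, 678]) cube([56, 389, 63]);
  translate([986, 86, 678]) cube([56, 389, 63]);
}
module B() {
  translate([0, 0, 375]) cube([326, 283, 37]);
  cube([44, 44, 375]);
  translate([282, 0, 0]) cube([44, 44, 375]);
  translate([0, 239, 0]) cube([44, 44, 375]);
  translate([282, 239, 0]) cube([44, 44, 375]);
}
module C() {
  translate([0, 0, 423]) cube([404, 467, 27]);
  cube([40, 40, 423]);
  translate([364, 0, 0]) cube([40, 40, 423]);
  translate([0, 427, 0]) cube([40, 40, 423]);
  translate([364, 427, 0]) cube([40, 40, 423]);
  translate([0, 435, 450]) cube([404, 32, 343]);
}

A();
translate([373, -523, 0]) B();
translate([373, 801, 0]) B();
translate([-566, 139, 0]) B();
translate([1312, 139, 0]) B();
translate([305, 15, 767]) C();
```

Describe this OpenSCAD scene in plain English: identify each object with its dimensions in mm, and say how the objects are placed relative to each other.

A is a table: top 1072 mm (x) × 561 mm (y), 26 mm thick, upper face at z = 767 mm, on four 56×56 mm square legs, each inset 30 mm from the nearest pair of top edges, running from z = 0 to the bottom of the top. Four apron rails, 56 mm thick and 63 mm tall, run between adjacent legs with their top edges flush with the underside of the top and their outer faces flush with the legs' outer faces.

B is a simple wooden stool: a rectangular seat 326 mm (x) by 283 mm (y), 37 mm thick, top face at z = 412 mm, on four square legs, each 44×44 mm in cross-section. The legs rest on z = 0, each flush with a corner of the seat.

C is a chair: 404×467 mm seat, 27 mm thick, top at z = 450 mm, on four 40 mm square corner legs flush with the seat edges. A 32 mm thick backrest slab spans the full seat width, extending 343 mm above the seat top, its back face flush with the seat's +y edge.

Four stools sit around the table at the −y, +y, −x, +x sides. The chair is on top of the table.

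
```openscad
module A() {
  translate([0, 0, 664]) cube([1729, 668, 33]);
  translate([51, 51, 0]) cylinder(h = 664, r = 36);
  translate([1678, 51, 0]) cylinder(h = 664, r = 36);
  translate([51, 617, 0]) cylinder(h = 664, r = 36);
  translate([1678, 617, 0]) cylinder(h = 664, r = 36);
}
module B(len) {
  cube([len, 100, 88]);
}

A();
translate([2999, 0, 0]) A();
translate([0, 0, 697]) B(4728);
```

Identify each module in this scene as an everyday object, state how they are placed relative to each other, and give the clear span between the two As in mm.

A is a table. B is a beam. A beam spans the tops of two tables. The clear span between the two tables is 1270 mm.

Second table starts at x = 2999; first ends at x = 1729; clear span = 2999 − 1729 = 1270 mm.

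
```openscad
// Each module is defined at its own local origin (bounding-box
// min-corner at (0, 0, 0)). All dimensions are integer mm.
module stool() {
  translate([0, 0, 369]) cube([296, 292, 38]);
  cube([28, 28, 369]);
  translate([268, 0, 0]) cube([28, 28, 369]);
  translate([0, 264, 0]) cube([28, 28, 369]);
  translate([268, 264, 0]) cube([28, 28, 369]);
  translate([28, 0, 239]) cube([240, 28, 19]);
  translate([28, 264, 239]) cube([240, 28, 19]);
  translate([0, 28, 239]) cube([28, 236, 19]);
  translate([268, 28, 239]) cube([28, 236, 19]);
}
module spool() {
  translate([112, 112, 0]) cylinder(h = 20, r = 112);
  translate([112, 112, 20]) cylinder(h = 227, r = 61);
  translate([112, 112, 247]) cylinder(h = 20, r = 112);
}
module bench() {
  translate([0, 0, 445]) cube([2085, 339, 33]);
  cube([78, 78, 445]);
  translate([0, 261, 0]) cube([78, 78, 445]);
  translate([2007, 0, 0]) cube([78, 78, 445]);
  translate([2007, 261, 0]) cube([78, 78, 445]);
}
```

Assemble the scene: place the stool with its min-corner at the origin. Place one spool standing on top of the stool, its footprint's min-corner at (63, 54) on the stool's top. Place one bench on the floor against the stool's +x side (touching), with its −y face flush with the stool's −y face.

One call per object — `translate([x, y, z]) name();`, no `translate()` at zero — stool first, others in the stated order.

stool();
translate([63, 54, 407]) spool();
translate([296, 0, 0]) bench();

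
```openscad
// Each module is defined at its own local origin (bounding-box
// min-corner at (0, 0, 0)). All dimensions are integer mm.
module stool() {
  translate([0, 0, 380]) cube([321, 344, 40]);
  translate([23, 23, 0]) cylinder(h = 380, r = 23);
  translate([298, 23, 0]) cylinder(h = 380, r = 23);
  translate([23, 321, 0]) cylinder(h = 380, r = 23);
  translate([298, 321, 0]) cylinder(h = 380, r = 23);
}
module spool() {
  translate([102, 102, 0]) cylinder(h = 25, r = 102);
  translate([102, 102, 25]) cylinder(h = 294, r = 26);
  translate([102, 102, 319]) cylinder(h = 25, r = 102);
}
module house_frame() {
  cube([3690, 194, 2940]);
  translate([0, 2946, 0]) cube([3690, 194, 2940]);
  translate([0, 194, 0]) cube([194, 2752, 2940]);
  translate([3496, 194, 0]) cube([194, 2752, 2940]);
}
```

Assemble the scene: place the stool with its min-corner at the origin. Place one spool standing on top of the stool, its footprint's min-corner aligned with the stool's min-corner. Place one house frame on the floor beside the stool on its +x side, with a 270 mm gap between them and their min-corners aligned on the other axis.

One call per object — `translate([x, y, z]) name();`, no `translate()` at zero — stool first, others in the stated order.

stool();
translate([0, 0, 420]) spool();
translate([591, 0, 0]) house_frame();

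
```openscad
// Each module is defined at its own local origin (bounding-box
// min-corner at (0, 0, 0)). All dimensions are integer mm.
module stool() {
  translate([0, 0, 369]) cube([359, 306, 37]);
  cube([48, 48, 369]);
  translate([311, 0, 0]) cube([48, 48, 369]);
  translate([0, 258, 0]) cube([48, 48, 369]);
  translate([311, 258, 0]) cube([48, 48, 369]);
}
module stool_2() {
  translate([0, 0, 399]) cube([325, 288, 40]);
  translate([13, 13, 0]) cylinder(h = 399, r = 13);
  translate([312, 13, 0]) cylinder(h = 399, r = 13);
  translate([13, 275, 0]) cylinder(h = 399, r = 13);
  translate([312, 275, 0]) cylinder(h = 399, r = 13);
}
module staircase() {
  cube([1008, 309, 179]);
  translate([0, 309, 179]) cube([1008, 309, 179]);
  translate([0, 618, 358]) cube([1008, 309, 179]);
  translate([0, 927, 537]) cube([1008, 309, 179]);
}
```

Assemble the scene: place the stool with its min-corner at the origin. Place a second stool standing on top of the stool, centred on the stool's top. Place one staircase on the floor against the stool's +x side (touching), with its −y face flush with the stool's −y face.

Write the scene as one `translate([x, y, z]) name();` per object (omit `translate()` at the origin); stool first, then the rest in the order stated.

stool();
translate([17, 9, 406]) stool_2();
translate([359, 0, 0]) staircase();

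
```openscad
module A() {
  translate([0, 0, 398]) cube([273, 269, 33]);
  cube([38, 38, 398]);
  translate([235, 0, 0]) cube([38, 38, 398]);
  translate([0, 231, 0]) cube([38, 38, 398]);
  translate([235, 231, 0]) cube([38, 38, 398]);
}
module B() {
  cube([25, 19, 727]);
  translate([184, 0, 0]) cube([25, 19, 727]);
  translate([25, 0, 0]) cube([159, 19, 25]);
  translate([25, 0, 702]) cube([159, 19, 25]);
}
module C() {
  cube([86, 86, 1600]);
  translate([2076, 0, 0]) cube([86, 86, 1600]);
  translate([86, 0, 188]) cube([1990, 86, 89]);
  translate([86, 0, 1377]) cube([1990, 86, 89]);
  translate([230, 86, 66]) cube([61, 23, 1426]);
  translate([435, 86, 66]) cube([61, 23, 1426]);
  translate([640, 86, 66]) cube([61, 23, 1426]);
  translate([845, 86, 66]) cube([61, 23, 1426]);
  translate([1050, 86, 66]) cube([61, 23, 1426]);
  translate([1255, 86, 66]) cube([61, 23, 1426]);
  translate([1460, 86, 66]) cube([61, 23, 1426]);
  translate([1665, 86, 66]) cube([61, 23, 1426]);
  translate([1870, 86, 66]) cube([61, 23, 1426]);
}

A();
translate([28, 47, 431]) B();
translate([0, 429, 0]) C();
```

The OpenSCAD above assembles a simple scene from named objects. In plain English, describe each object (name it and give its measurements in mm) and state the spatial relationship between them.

A is a four-legged stool. The seat is a 273×269×33 mm slab whose top surface is at z = 431 mm; four square legs, each 38×38 mm in cross-section, run from the floor (z = 0) to the underside of the seat, each flush with a corner of the seat.

B is a rectangular picture frame lying in the x–z plane (depth along y). The opening is 159 mm wide (x) by 677 mm tall (z), surrounded by a border 25 mm wide on all four sides. The frame is 19 mm deep and is made of two full-height vertical stiles with two horizontal rails fitted between them.

C is a fence section. Two 86×86 mm posts, 1600 mm tall, stand on the floor with a clear span of 1990 mm between their inner faces. Two horizontal rails of 86×89 mm section span the gap between the posts with their undersides at z = 188 mm and z = 1377 mm, flush with the posts' −y face. 9 pickets, each 61 mm wide, 23 mm thick and 1426 mm tall, are fixed to the +y face of the rails with their bottoms at z = 66 mm, evenly spaced across the span with equal gaps (rounded down to the nearest mm) at the −x end and between each pair — any rounding remainder accumulates at the +x end.

The picture frame is on top of the stool. The fence section is on the floor beside the stool on its +y side.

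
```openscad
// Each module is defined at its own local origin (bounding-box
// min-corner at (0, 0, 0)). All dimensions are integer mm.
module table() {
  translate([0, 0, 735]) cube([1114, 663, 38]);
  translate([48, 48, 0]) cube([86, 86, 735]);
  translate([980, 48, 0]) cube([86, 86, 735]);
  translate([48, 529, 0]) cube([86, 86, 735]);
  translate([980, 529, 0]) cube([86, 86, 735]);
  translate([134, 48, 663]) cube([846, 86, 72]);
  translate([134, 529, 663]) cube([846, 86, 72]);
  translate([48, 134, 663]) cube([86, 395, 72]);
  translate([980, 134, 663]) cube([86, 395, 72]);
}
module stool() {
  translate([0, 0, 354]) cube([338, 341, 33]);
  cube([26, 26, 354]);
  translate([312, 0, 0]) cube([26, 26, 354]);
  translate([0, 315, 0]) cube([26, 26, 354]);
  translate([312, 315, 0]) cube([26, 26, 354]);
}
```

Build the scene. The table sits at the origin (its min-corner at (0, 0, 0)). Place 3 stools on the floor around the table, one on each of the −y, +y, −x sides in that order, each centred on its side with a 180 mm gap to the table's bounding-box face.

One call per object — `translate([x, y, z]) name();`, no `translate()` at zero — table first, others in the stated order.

table();
translate([388, -521, 0]) stool();
translate([388, 843, 0]) stool();
translate([-518, 161, 0]) stool();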